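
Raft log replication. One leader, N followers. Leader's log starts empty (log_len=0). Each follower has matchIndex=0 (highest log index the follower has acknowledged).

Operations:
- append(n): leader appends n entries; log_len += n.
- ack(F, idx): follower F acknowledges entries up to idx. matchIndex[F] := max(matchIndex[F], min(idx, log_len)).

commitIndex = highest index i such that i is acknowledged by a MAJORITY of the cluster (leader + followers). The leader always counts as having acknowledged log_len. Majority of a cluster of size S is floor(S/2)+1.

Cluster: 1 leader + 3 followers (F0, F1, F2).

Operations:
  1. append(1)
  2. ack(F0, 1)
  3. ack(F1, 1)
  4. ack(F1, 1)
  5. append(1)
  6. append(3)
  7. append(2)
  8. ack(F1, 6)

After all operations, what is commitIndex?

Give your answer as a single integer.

Op 1: append 1 -> log_len=1
Op 2: F0 acks idx 1 -> match: F0=1 F1=0 F2=0; commitIndex=0
Op 3: F1 acks idx 1 -> match: F0=1 F1=1 F2=0; commitIndex=1
Op 4: F1 acks idx 1 -> match: F0=1 F1=1 F2=0; commitIndex=1
Op 5: append 1 -> log_len=2
Op 6: append 3 -> log_len=5
Op 7: append 2 -> log_len=7
Op 8: F1 acks idx 6 -> match: F0=1 F1=6 F2=0; commitIndex=1

Answer: 1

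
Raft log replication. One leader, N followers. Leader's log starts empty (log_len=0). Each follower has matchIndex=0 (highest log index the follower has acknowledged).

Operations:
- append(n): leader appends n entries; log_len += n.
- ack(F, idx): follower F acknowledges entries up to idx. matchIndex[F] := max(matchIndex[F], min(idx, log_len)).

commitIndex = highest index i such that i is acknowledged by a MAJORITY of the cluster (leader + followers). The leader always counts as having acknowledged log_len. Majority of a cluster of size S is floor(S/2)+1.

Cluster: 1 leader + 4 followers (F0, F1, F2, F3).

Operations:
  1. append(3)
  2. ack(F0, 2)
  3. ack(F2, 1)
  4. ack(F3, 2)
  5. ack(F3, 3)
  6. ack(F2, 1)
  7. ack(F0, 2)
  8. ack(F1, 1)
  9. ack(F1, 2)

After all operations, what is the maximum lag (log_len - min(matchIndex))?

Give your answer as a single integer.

Answer: 2

Derivation:
Op 1: append 3 -> log_len=3
Op 2: F0 acks idx 2 -> match: F0=2 F1=0 F2=0 F3=0; commitIndex=0
Op 3: F2 acks idx 1 -> match: F0=2 F1=0 F2=1 F3=0; commitIndex=1
Op 4: F3 acks idx 2 -> match: F0=2 F1=0 F2=1 F3=2; commitIndex=2
Op 5: F3 acks idx 3 -> match: F0=2 F1=0 F2=1 F3=3; commitIndex=2
Op 6: F2 acks idx 1 -> match: F0=2 F1=0 F2=1 F3=3; commitIndex=2
Op 7: F0 acks idx 2 -> match: F0=2 F1=0 F2=1 F3=3; commitIndex=2
Op 8: F1 acks idx 1 -> match: F0=2 F1=1 F2=1 F3=3; commitIndex=2
Op 9: F1 acks idx 2 -> match: F0=2 F1=2 F2=1 F3=3; commitIndex=2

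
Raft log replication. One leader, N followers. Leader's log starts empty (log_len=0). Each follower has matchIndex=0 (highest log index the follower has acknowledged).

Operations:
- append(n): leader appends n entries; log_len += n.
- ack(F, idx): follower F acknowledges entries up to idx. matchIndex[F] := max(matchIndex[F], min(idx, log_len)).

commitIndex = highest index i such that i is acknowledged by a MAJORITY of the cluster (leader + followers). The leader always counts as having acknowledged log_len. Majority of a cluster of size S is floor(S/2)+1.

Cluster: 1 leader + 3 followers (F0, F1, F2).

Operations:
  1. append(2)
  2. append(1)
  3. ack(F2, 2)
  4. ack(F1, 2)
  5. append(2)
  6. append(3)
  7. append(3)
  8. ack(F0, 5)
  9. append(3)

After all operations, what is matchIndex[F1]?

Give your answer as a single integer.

Op 1: append 2 -> log_len=2
Op 2: append 1 -> log_len=3
Op 3: F2 acks idx 2 -> match: F0=0 F1=0 F2=2; commitIndex=0
Op 4: F1 acks idx 2 -> match: F0=0 F1=2 F2=2; commitIndex=2
Op 5: append 2 -> log_len=5
Op 6: append 3 -> log_len=8
Op 7: append 3 -> log_len=11
Op 8: F0 acks idx 5 -> match: F0=5 F1=2 F2=2; commitIndex=2
Op 9: append 3 -> log_len=14

Answer: 2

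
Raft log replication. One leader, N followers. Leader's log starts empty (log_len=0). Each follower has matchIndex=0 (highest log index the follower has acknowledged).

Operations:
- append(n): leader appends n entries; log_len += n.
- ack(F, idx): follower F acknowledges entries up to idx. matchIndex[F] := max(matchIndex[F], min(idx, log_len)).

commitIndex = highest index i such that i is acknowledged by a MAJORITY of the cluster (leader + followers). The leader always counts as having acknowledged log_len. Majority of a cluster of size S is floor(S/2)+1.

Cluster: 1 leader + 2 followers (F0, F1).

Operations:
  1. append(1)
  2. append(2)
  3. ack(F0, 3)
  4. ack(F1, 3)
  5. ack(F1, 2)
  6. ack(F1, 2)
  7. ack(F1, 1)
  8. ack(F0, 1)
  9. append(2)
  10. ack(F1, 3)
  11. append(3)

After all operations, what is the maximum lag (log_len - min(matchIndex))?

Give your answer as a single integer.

Op 1: append 1 -> log_len=1
Op 2: append 2 -> log_len=3
Op 3: F0 acks idx 3 -> match: F0=3 F1=0; commitIndex=3
Op 4: F1 acks idx 3 -> match: F0=3 F1=3; commitIndex=3
Op 5: F1 acks idx 2 -> match: F0=3 F1=3; commitIndex=3
Op 6: F1 acks idx 2 -> match: F0=3 F1=3; commitIndex=3
Op 7: F1 acks idx 1 -> match: F0=3 F1=3; commitIndex=3
Op 8: F0 acks idx 1 -> match: F0=3 F1=3; commitIndex=3
Op 9: append 2 -> log_len=5
Op 10: F1 acks idx 3 -> match: F0=3 F1=3; commitIndex=3
Op 11: append 3 -> log_len=8

Answer: 5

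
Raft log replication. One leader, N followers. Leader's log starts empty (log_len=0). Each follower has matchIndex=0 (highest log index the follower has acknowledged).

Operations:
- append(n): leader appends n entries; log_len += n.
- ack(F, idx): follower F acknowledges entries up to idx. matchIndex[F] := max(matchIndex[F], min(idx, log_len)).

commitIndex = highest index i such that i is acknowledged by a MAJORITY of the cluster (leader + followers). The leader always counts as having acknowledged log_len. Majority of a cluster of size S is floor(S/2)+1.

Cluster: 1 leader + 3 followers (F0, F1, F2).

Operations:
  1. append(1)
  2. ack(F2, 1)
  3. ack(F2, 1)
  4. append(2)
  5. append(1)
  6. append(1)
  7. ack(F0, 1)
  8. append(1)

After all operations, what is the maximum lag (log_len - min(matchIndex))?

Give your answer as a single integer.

Op 1: append 1 -> log_len=1
Op 2: F2 acks idx 1 -> match: F0=0 F1=0 F2=1; commitIndex=0
Op 3: F2 acks idx 1 -> match: F0=0 F1=0 F2=1; commitIndex=0
Op 4: append 2 -> log_len=3
Op 5: append 1 -> log_len=4
Op 6: append 1 -> log_len=5
Op 7: F0 acks idx 1 -> match: F0=1 F1=0 F2=1; commitIndex=1
Op 8: append 1 -> log_len=6

Answer: 6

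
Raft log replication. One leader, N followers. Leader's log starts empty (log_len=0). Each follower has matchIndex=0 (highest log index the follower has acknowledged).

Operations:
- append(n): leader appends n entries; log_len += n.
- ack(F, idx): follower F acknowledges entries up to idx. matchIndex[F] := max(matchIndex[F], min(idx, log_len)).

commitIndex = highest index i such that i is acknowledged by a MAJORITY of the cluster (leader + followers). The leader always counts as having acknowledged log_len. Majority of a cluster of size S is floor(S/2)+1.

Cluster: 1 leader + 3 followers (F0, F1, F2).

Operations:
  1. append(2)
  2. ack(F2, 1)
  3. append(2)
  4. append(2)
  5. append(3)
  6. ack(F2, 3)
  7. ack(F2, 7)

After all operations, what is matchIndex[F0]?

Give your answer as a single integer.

Answer: 0

Derivation:
Op 1: append 2 -> log_len=2
Op 2: F2 acks idx 1 -> match: F0=0 F1=0 F2=1; commitIndex=0
Op 3: append 2 -> log_len=4
Op 4: append 2 -> log_len=6
Op 5: append 3 -> log_len=9
Op 6: F2 acks idx 3 -> match: F0=0 F1=0 F2=3; commitIndex=0
Op 7: F2 acks idx 7 -> match: F0=0 F1=0 F2=7; commitIndex=0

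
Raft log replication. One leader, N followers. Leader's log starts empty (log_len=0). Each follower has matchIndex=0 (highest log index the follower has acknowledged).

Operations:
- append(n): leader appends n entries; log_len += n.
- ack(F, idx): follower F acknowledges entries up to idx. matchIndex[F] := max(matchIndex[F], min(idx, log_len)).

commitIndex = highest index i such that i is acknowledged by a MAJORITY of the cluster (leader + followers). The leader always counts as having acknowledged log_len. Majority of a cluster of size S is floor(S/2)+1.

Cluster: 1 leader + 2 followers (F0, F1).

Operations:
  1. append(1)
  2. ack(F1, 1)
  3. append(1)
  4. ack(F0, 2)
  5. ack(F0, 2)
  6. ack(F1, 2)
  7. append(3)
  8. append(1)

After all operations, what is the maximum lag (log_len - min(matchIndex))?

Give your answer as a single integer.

Answer: 4

Derivation:
Op 1: append 1 -> log_len=1
Op 2: F1 acks idx 1 -> match: F0=0 F1=1; commitIndex=1
Op 3: append 1 -> log_len=2
Op 4: F0 acks idx 2 -> match: F0=2 F1=1; commitIndex=2
Op 5: F0 acks idx 2 -> match: F0=2 F1=1; commitIndex=2
Op 6: F1 acks idx 2 -> match: F0=2 F1=2; commitIndex=2
Op 7: append 3 -> log_len=5
Op 8: append 1 -> log_len=6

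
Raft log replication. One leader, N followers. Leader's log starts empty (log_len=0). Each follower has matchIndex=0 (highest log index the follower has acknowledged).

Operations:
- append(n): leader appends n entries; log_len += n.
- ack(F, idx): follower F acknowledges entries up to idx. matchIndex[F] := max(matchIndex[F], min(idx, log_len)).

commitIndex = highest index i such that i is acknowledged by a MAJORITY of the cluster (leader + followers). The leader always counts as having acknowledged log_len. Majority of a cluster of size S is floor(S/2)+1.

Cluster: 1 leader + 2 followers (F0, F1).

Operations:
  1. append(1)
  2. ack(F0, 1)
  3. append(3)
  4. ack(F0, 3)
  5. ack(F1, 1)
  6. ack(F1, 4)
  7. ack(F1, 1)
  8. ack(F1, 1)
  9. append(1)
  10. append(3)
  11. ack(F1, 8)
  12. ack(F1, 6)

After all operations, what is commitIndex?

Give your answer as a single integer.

Answer: 8

Derivation:
Op 1: append 1 -> log_len=1
Op 2: F0 acks idx 1 -> match: F0=1 F1=0; commitIndex=1
Op 3: append 3 -> log_len=4
Op 4: F0 acks idx 3 -> match: F0=3 F1=0; commitIndex=3
Op 5: F1 acks idx 1 -> match: F0=3 F1=1; commitIndex=3
Op 6: F1 acks idx 4 -> match: F0=3 F1=4; commitIndex=4
Op 7: F1 acks idx 1 -> match: F0=3 F1=4; commitIndex=4
Op 8: F1 acks idx 1 -> match: F0=3 F1=4; commitIndex=4
Op 9: append 1 -> log_len=5
Op 10: append 3 -> log_len=8
Op 11: F1 acks idx 8 -> match: F0=3 F1=8; commitIndex=8
Op 12: F1 acks idx 6 -> match: F0=3 F1=8; commitIndex=8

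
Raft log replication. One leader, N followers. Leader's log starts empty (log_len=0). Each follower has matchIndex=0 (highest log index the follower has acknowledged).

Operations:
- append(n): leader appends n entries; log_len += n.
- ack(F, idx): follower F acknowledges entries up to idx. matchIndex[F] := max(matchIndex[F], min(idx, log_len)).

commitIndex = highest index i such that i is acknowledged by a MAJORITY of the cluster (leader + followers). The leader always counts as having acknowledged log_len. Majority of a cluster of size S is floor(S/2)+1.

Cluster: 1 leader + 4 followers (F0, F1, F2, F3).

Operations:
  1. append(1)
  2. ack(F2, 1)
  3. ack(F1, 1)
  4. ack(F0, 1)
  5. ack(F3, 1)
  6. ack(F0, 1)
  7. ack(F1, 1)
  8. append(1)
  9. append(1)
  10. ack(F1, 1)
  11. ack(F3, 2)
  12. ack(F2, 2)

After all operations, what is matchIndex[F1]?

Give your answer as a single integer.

Answer: 1

Derivation:
Op 1: append 1 -> log_len=1
Op 2: F2 acks idx 1 -> match: F0=0 F1=0 F2=1 F3=0; commitIndex=0
Op 3: F1 acks idx 1 -> match: F0=0 F1=1 F2=1 F3=0; commitIndex=1
Op 4: F0 acks idx 1 -> match: F0=1 F1=1 F2=1 F3=0; commitIndex=1
Op 5: F3 acks idx 1 -> match: F0=1 F1=1 F2=1 F3=1; commitIndex=1
Op 6: F0 acks idx 1 -> match: F0=1 F1=1 F2=1 F3=1; commitIndex=1
Op 7: F1 acks idx 1 -> match: F0=1 F1=1 F2=1 F3=1; commitIndex=1
Op 8: append 1 -> log_len=2
Op 9: append 1 -> log_len=3
Op 10: F1 acks idx 1 -> match: F0=1 F1=1 F2=1 F3=1; commitIndex=1
Op 11: F3 acks idx 2 -> match: F0=1 F1=1 F2=1 F3=2; commitIndex=1
Op 12: F2 acks idx 2 -> match: F0=1 F1=1 F2=2 F3=2; commitIndex=2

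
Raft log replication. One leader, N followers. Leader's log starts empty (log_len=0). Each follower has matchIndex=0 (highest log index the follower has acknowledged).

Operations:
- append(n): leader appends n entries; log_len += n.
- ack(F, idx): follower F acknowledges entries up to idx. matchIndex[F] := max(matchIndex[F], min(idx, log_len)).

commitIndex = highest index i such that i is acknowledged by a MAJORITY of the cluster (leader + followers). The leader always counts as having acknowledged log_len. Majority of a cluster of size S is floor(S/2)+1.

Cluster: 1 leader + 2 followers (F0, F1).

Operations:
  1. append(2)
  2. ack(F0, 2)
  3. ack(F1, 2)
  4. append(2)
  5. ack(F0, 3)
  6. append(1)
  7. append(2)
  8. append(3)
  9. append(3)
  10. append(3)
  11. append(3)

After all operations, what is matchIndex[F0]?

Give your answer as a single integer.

Answer: 3

Derivation:
Op 1: append 2 -> log_len=2
Op 2: F0 acks idx 2 -> match: F0=2 F1=0; commitIndex=2
Op 3: F1 acks idx 2 -> match: F0=2 F1=2; commitIndex=2
Op 4: append 2 -> log_len=4
Op 5: F0 acks idx 3 -> match: F0=3 F1=2; commitIndex=3
Op 6: append 1 -> log_len=5
Op 7: append 2 -> log_len=7
Op 8: append 3 -> log_len=10
Op 9: append 3 -> log_len=13
Op 10: append 3 -> log_len=16
Op 11: append 3 -> log_len=19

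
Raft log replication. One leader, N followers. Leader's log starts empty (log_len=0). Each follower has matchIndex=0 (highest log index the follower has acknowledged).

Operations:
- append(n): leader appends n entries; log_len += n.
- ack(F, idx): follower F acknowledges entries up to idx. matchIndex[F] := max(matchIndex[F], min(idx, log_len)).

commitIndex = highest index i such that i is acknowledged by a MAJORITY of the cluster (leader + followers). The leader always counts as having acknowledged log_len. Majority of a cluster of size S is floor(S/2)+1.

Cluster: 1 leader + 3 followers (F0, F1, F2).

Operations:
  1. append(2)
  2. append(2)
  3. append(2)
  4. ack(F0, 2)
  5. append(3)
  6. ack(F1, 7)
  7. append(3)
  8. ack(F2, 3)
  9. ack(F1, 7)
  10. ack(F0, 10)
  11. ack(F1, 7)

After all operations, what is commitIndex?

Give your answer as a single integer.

Op 1: append 2 -> log_len=2
Op 2: append 2 -> log_len=4
Op 3: append 2 -> log_len=6
Op 4: F0 acks idx 2 -> match: F0=2 F1=0 F2=0; commitIndex=0
Op 5: append 3 -> log_len=9
Op 6: F1 acks idx 7 -> match: F0=2 F1=7 F2=0; commitIndex=2
Op 7: append 3 -> log_len=12
Op 8: F2 acks idx 3 -> match: F0=2 F1=7 F2=3; commitIndex=3
Op 9: F1 acks idx 7 -> match: F0=2 F1=7 F2=3; commitIndex=3
Op 10: F0 acks idx 10 -> match: F0=10 F1=7 F2=3; commitIndex=7
Op 11: F1 acks idx 7 -> match: F0=10 F1=7 F2=3; commitIndex=7

Answer: 7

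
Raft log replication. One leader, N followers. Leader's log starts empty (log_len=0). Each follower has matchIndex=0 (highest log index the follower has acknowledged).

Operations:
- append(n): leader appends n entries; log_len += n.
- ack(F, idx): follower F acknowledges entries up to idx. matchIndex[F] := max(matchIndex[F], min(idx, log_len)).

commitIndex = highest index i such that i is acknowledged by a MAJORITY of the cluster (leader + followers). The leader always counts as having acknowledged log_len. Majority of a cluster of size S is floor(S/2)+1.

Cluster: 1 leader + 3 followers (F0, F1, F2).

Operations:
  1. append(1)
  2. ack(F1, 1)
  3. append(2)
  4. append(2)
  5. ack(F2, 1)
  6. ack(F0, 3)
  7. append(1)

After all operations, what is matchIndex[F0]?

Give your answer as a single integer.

Op 1: append 1 -> log_len=1
Op 2: F1 acks idx 1 -> match: F0=0 F1=1 F2=0; commitIndex=0
Op 3: append 2 -> log_len=3
Op 4: append 2 -> log_len=5
Op 5: F2 acks idx 1 -> match: F0=0 F1=1 F2=1; commitIndex=1
Op 6: F0 acks idx 3 -> match: F0=3 F1=1 F2=1; commitIndex=1
Op 7: append 1 -> log_len=6

Answer: 3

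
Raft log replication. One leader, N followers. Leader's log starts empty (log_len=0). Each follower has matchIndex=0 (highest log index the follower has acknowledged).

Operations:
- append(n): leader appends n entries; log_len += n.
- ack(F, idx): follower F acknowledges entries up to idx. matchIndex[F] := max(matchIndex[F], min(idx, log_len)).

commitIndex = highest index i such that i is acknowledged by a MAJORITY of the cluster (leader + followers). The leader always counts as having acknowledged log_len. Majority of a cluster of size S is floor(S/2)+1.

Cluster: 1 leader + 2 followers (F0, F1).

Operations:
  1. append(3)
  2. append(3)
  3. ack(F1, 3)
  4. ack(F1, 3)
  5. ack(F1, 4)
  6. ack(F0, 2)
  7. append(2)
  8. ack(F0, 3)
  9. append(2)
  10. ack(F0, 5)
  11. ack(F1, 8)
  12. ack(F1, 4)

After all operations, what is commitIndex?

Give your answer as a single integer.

Answer: 8

Derivation:
Op 1: append 3 -> log_len=3
Op 2: append 3 -> log_len=6
Op 3: F1 acks idx 3 -> match: F0=0 F1=3; commitIndex=3
Op 4: F1 acks idx 3 -> match: F0=0 F1=3; commitIndex=3
Op 5: F1 acks idx 4 -> match: F0=0 F1=4; commitIndex=4
Op 6: F0 acks idx 2 -> match: F0=2 F1=4; commitIndex=4
Op 7: append 2 -> log_len=8
Op 8: F0 acks idx 3 -> match: F0=3 F1=4; commitIndex=4
Op 9: append 2 -> log_len=10
Op 10: F0 acks idx 5 -> match: F0=5 F1=4; commitIndex=5
Op 11: F1 acks idx 8 -> match: F0=5 F1=8; commitIndex=8
Op 12: F1 acks idx 4 -> match: F0=5 F1=8; commitIndex=8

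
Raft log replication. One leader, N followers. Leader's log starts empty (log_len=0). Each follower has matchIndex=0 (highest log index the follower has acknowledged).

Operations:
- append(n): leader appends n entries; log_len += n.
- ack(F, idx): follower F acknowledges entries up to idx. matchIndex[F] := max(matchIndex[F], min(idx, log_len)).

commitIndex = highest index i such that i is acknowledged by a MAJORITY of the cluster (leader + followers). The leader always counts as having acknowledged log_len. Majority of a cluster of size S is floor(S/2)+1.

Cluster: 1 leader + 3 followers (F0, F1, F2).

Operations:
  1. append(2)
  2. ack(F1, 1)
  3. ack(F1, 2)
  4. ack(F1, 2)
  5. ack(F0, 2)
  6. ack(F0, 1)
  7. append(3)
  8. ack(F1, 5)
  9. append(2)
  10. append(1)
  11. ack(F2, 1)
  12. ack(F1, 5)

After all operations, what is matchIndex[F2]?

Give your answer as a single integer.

Op 1: append 2 -> log_len=2
Op 2: F1 acks idx 1 -> match: F0=0 F1=1 F2=0; commitIndex=0
Op 3: F1 acks idx 2 -> match: F0=0 F1=2 F2=0; commitIndex=0
Op 4: F1 acks idx 2 -> match: F0=0 F1=2 F2=0; commitIndex=0
Op 5: F0 acks idx 2 -> match: F0=2 F1=2 F2=0; commitIndex=2
Op 6: F0 acks idx 1 -> match: F0=2 F1=2 F2=0; commitIndex=2
Op 7: append 3 -> log_len=5
Op 8: F1 acks idx 5 -> match: F0=2 F1=5 F2=0; commitIndex=2
Op 9: append 2 -> log_len=7
Op 10: append 1 -> log_len=8
Op 11: F2 acks idx 1 -> match: F0=2 F1=5 F2=1; commitIndex=2
Op 12: F1 acks idx 5 -> match: F0=2 F1=5 F2=1; commitIndex=2

Answer: 1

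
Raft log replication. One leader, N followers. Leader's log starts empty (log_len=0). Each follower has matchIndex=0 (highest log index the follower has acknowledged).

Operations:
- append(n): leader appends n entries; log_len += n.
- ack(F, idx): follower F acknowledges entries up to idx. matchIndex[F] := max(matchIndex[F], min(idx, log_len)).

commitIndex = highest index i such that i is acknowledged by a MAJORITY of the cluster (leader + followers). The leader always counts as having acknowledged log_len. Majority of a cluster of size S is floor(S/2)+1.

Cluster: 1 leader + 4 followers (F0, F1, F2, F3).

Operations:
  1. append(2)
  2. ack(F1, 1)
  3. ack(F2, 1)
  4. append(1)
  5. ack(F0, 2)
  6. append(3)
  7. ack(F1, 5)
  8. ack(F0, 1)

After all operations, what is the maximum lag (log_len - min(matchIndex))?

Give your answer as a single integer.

Op 1: append 2 -> log_len=2
Op 2: F1 acks idx 1 -> match: F0=0 F1=1 F2=0 F3=0; commitIndex=0
Op 3: F2 acks idx 1 -> match: F0=0 F1=1 F2=1 F3=0; commitIndex=1
Op 4: append 1 -> log_len=3
Op 5: F0 acks idx 2 -> match: F0=2 F1=1 F2=1 F3=0; commitIndex=1
Op 6: append 3 -> log_len=6
Op 7: F1 acks idx 5 -> match: F0=2 F1=5 F2=1 F3=0; commitIndex=2
Op 8: F0 acks idx 1 -> match: F0=2 F1=5 F2=1 F3=0; commitIndex=2

Answer: 6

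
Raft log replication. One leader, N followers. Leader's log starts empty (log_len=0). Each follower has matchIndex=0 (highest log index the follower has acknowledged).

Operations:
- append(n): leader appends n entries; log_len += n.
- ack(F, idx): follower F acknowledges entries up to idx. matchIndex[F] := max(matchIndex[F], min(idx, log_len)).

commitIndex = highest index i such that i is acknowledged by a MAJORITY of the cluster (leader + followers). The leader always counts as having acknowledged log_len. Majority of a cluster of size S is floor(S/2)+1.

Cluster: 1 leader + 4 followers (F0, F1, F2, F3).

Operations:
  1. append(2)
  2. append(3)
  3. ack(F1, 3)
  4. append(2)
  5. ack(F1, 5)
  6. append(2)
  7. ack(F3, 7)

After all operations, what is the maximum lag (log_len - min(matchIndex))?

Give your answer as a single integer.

Op 1: append 2 -> log_len=2
Op 2: append 3 -> log_len=5
Op 3: F1 acks idx 3 -> match: F0=0 F1=3 F2=0 F3=0; commitIndex=0
Op 4: append 2 -> log_len=7
Op 5: F1 acks idx 5 -> match: F0=0 F1=5 F2=0 F3=0; commitIndex=0
Op 6: append 2 -> log_len=9
Op 7: F3 acks idx 7 -> match: F0=0 F1=5 F2=0 F3=7; commitIndex=5

Answer: 9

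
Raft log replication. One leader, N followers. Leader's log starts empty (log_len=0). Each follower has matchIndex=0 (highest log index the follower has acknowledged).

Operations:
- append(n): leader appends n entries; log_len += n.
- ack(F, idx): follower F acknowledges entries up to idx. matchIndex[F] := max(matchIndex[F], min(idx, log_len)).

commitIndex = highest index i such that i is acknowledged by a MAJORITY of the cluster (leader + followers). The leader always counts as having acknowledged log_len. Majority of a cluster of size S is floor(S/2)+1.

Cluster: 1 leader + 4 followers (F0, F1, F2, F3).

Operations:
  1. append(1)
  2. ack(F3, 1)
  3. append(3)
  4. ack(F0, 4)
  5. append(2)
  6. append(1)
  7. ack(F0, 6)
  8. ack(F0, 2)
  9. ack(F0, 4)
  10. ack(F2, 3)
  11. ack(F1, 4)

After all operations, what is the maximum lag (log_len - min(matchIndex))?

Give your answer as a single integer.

Answer: 6

Derivation:
Op 1: append 1 -> log_len=1
Op 2: F3 acks idx 1 -> match: F0=0 F1=0 F2=0 F3=1; commitIndex=0
Op 3: append 3 -> log_len=4
Op 4: F0 acks idx 4 -> match: F0=4 F1=0 F2=0 F3=1; commitIndex=1
Op 5: append 2 -> log_len=6
Op 6: append 1 -> log_len=7
Op 7: F0 acks idx 6 -> match: F0=6 F1=0 F2=0 F3=1; commitIndex=1
Op 8: F0 acks idx 2 -> match: F0=6 F1=0 F2=0 F3=1; commitIndex=1
Op 9: F0 acks idx 4 -> match: F0=6 F1=0 F2=0 F3=1; commitIndex=1
Op 10: F2 acks idx 3 -> match: F0=6 F1=0 F2=3 F3=1; commitIndex=3
Op 11: F1 acks idx 4 -> match: F0=6 F1=4 F2=3 F3=1; commitIndex=4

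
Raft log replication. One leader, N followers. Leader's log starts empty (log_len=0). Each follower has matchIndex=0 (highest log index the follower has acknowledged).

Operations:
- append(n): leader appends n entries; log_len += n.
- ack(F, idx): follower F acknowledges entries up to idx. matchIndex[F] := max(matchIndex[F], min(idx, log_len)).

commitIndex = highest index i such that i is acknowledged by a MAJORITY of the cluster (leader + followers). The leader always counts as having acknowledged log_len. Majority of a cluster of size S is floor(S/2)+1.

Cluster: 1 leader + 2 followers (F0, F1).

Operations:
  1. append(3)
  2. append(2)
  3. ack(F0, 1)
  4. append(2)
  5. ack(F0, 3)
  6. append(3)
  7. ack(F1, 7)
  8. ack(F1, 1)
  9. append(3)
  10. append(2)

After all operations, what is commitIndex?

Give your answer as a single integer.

Answer: 7

Derivation:
Op 1: append 3 -> log_len=3
Op 2: append 2 -> log_len=5
Op 3: F0 acks idx 1 -> match: F0=1 F1=0; commitIndex=1
Op 4: append 2 -> log_len=7
Op 5: F0 acks idx 3 -> match: F0=3 F1=0; commitIndex=3
Op 6: append 3 -> log_len=10
Op 7: F1 acks idx 7 -> match: F0=3 F1=7; commitIndex=7
Op 8: F1 acks idx 1 -> match: F0=3 F1=7; commitIndex=7
Op 9: append 3 -> log_len=13
Op 10: append 2 -> log_len=15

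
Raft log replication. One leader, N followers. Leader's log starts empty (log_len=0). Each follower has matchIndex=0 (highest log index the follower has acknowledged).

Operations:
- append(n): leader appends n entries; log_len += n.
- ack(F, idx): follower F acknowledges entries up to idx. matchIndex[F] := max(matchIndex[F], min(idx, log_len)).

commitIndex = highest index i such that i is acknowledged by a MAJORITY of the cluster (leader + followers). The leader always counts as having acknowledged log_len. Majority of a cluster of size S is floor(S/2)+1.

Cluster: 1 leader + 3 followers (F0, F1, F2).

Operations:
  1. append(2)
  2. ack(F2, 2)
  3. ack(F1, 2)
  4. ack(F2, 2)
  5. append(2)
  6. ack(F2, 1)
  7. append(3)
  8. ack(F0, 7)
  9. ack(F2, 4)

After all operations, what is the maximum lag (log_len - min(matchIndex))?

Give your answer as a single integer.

Op 1: append 2 -> log_len=2
Op 2: F2 acks idx 2 -> match: F0=0 F1=0 F2=2; commitIndex=0
Op 3: F1 acks idx 2 -> match: F0=0 F1=2 F2=2; commitIndex=2
Op 4: F2 acks idx 2 -> match: F0=0 F1=2 F2=2; commitIndex=2
Op 5: append 2 -> log_len=4
Op 6: F2 acks idx 1 -> match: F0=0 F1=2 F2=2; commitIndex=2
Op 7: append 3 -> log_len=7
Op 8: F0 acks idx 7 -> match: F0=7 F1=2 F2=2; commitIndex=2
Op 9: F2 acks idx 4 -> match: F0=7 F1=2 F2=4; commitIndex=4

Answer: 5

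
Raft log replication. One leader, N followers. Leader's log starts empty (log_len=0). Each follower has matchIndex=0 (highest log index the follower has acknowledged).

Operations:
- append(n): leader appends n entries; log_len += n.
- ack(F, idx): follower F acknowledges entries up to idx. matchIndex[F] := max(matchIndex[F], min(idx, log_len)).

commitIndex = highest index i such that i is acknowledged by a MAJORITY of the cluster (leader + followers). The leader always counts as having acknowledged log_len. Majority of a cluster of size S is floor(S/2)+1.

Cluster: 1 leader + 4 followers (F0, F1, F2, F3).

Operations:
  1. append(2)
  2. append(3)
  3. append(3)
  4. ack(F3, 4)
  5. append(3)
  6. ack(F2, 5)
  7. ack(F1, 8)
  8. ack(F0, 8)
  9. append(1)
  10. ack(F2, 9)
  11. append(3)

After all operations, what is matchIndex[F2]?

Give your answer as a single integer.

Op 1: append 2 -> log_len=2
Op 2: append 3 -> log_len=5
Op 3: append 3 -> log_len=8
Op 4: F3 acks idx 4 -> match: F0=0 F1=0 F2=0 F3=4; commitIndex=0
Op 5: append 3 -> log_len=11
Op 6: F2 acks idx 5 -> match: F0=0 F1=0 F2=5 F3=4; commitIndex=4
Op 7: F1 acks idx 8 -> match: F0=0 F1=8 F2=5 F3=4; commitIndex=5
Op 8: F0 acks idx 8 -> match: F0=8 F1=8 F2=5 F3=4; commitIndex=8
Op 9: append 1 -> log_len=12
Op 10: F2 acks idx 9 -> match: F0=8 F1=8 F2=9 F3=4; commitIndex=8
Op 11: append 3 -> log_len=15

Answer: 9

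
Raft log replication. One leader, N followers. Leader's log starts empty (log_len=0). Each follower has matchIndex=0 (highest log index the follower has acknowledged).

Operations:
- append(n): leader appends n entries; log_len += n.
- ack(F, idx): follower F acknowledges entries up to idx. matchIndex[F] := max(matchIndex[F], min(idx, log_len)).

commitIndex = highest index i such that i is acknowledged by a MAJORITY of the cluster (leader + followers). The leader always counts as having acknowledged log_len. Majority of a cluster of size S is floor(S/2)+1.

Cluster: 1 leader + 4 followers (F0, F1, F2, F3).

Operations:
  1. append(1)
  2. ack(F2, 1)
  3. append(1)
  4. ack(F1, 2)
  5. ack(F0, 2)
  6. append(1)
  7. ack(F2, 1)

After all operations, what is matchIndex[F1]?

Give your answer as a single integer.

Answer: 2

Derivation:
Op 1: append 1 -> log_len=1
Op 2: F2 acks idx 1 -> match: F0=0 F1=0 F2=1 F3=0; commitIndex=0
Op 3: append 1 -> log_len=2
Op 4: F1 acks idx 2 -> match: F0=0 F1=2 F2=1 F3=0; commitIndex=1
Op 5: F0 acks idx 2 -> match: F0=2 F1=2 F2=1 F3=0; commitIndex=2
Op 6: append 1 -> log_len=3
Op 7: F2 acks idx 1 -> match: F0=2 F1=2 F2=1 F3=0; commitIndex=2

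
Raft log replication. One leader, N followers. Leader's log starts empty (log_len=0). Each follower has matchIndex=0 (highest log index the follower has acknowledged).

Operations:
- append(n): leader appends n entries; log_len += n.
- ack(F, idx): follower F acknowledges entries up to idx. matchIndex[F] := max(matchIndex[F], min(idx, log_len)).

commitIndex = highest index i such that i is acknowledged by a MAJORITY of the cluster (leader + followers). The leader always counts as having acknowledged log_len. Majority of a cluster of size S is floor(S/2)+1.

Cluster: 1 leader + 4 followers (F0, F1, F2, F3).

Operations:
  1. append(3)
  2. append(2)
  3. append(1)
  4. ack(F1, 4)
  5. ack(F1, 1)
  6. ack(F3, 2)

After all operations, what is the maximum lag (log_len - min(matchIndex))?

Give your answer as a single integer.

Op 1: append 3 -> log_len=3
Op 2: append 2 -> log_len=5
Op 3: append 1 -> log_len=6
Op 4: F1 acks idx 4 -> match: F0=0 F1=4 F2=0 F3=0; commitIndex=0
Op 5: F1 acks idx 1 -> match: F0=0 F1=4 F2=0 F3=0; commitIndex=0
Op 6: F3 acks idx 2 -> match: F0=0 F1=4 F2=0 F3=2; commitIndex=2

Answer: 6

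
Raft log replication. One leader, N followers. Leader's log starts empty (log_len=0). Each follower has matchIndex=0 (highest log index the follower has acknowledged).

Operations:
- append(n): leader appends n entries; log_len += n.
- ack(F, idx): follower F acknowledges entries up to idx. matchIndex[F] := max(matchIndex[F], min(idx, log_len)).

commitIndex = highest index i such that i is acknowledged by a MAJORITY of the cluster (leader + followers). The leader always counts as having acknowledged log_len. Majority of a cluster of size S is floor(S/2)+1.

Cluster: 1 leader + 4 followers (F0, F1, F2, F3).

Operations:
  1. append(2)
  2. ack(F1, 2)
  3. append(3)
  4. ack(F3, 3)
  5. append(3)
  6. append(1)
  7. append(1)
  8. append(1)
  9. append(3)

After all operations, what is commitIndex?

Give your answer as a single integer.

Op 1: append 2 -> log_len=2
Op 2: F1 acks idx 2 -> match: F0=0 F1=2 F2=0 F3=0; commitIndex=0
Op 3: append 3 -> log_len=5
Op 4: F3 acks idx 3 -> match: F0=0 F1=2 F2=0 F3=3; commitIndex=2
Op 5: append 3 -> log_len=8
Op 6: append 1 -> log_len=9
Op 7: append 1 -> log_len=10
Op 8: append 1 -> log_len=11
Op 9: append 3 -> log_len=14

Answer: 2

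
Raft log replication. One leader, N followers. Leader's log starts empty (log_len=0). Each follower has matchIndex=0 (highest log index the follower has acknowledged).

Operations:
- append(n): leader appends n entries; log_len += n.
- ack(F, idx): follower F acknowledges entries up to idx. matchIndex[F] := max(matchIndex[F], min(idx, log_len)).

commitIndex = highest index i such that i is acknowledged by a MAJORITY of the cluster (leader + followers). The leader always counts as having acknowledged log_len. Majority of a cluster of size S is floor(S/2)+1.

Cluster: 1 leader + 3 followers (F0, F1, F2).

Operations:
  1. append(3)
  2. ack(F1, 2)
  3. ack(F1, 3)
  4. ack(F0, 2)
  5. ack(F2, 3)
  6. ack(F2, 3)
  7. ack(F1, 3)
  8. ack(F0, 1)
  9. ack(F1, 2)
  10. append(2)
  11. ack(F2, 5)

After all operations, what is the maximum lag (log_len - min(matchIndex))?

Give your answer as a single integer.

Answer: 3

Derivation:
Op 1: append 3 -> log_len=3
Op 2: F1 acks idx 2 -> match: F0=0 F1=2 F2=0; commitIndex=0
Op 3: F1 acks idx 3 -> match: F0=0 F1=3 F2=0; commitIndex=0
Op 4: F0 acks idx 2 -> match: F0=2 F1=3 F2=0; commitIndex=2
Op 5: F2 acks idx 3 -> match: F0=2 F1=3 F2=3; commitIndex=3
Op 6: F2 acks idx 3 -> match: F0=2 F1=3 F2=3; commitIndex=3
Op 7: F1 acks idx 3 -> match: F0=2 F1=3 F2=3; commitIndex=3
Op 8: F0 acks idx 1 -> match: F0=2 F1=3 F2=3; commitIndex=3
Op 9: F1 acks idx 2 -> match: F0=2 F1=3 F2=3; commitIndex=3
Op 10: append 2 -> log_len=5
Op 11: F2 acks idx 5 -> match: F0=2 F1=3 F2=5; commitIndex=3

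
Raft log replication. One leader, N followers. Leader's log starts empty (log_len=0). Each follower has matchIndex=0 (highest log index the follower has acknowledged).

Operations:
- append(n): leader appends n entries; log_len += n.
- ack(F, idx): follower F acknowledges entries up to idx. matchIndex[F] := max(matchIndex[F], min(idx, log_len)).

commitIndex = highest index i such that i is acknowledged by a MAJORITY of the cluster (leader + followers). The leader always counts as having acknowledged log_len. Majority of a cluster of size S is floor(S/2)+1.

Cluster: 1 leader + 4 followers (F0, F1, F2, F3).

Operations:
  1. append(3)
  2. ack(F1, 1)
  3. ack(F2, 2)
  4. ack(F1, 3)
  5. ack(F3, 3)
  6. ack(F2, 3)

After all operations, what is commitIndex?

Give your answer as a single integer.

Answer: 3

Derivation:
Op 1: append 3 -> log_len=3
Op 2: F1 acks idx 1 -> match: F0=0 F1=1 F2=0 F3=0; commitIndex=0
Op 3: F2 acks idx 2 -> match: F0=0 F1=1 F2=2 F3=0; commitIndex=1
Op 4: F1 acks idx 3 -> match: F0=0 F1=3 F2=2 F3=0; commitIndex=2
Op 5: F3 acks idx 3 -> match: F0=0 F1=3 F2=2 F3=3; commitIndex=3
Op 6: F2 acks idx 3 -> match: F0=0 F1=3 F2=3 F3=3; commitIndex=3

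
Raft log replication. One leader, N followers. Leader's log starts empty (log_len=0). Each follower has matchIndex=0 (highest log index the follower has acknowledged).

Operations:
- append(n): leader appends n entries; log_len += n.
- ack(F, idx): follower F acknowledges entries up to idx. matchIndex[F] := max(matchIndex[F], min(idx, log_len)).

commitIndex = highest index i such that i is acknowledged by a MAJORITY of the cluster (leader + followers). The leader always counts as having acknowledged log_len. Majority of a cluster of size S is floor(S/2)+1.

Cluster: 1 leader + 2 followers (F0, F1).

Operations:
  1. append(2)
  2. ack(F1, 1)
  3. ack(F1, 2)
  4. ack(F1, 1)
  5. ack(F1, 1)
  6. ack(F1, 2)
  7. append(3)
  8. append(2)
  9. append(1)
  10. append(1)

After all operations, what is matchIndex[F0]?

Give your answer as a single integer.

Answer: 0

Derivation:
Op 1: append 2 -> log_len=2
Op 2: F1 acks idx 1 -> match: F0=0 F1=1; commitIndex=1
Op 3: F1 acks idx 2 -> match: F0=0 F1=2; commitIndex=2
Op 4: F1 acks idx 1 -> match: F0=0 F1=2; commitIndex=2
Op 5: F1 acks idx 1 -> match: F0=0 F1=2; commitIndex=2
Op 6: F1 acks idx 2 -> match: F0=0 F1=2; commitIndex=2
Op 7: append 3 -> log_len=5
Op 8: append 2 -> log_len=7
Op 9: append 1 -> log_len=8
Op 10: append 1 -> log_len=9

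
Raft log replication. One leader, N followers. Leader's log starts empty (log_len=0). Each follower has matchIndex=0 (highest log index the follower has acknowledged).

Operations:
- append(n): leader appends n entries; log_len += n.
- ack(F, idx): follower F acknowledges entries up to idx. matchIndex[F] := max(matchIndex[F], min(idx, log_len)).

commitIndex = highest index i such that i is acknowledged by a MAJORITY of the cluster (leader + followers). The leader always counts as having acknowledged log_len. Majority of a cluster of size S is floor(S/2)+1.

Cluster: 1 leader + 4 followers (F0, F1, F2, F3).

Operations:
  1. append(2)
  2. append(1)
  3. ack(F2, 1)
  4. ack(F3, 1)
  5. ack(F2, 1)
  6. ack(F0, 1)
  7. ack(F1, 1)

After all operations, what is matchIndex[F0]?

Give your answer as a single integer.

Answer: 1

Derivation:
Op 1: append 2 -> log_len=2
Op 2: append 1 -> log_len=3
Op 3: F2 acks idx 1 -> match: F0=0 F1=0 F2=1 F3=0; commitIndex=0
Op 4: F3 acks idx 1 -> match: F0=0 F1=0 F2=1 F3=1; commitIndex=1
Op 5: F2 acks idx 1 -> match: F0=0 F1=0 F2=1 F3=1; commitIndex=1
Op 6: F0 acks idx 1 -> match: F0=1 F1=0 F2=1 F3=1; commitIndex=1
Op 7: F1 acks idx 1 -> match: F0=1 F1=1 F2=1 F3=1; commitIndex=1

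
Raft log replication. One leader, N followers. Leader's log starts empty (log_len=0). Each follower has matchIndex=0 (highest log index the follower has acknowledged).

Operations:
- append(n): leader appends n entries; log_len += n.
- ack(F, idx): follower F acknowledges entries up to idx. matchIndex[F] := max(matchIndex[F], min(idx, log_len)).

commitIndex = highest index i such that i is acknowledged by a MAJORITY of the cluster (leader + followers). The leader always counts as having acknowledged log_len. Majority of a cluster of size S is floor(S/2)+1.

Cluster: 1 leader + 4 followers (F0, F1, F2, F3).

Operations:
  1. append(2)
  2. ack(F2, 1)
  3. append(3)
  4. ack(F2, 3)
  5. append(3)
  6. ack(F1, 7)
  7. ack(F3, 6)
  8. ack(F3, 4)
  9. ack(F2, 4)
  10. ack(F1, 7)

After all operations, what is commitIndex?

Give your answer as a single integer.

Op 1: append 2 -> log_len=2
Op 2: F2 acks idx 1 -> match: F0=0 F1=0 F2=1 F3=0; commitIndex=0
Op 3: append 3 -> log_len=5
Op 4: F2 acks idx 3 -> match: F0=0 F1=0 F2=3 F3=0; commitIndex=0
Op 5: append 3 -> log_len=8
Op 6: F1 acks idx 7 -> match: F0=0 F1=7 F2=3 F3=0; commitIndex=3
Op 7: F3 acks idx 6 -> match: F0=0 F1=7 F2=3 F3=6; commitIndex=6
Op 8: F3 acks idx 4 -> match: F0=0 F1=7 F2=3 F3=6; commitIndex=6
Op 9: F2 acks idx 4 -> match: F0=0 F1=7 F2=4 F3=6; commitIndex=6
Op 10: F1 acks idx 7 -> match: F0=0 F1=7 F2=4 F3=6; commitIndex=6

Answer: 6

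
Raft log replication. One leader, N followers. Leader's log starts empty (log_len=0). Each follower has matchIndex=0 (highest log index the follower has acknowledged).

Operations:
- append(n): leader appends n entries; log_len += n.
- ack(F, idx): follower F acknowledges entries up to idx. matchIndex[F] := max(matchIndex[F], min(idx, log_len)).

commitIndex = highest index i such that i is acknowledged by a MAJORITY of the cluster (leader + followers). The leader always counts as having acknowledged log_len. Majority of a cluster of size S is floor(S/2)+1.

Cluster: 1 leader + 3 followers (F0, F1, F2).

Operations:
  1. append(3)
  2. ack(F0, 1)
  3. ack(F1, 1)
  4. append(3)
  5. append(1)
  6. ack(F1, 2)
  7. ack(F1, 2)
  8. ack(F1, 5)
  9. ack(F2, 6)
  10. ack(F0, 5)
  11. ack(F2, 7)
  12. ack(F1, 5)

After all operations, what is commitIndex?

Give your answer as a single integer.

Op 1: append 3 -> log_len=3
Op 2: F0 acks idx 1 -> match: F0=1 F1=0 F2=0; commitIndex=0
Op 3: F1 acks idx 1 -> match: F0=1 F1=1 F2=0; commitIndex=1
Op 4: append 3 -> log_len=6
Op 5: append 1 -> log_len=7
Op 6: F1 acks idx 2 -> match: F0=1 F1=2 F2=0; commitIndex=1
Op 7: F1 acks idx 2 -> match: F0=1 F1=2 F2=0; commitIndex=1
Op 8: F1 acks idx 5 -> match: F0=1 F1=5 F2=0; commitIndex=1
Op 9: F2 acks idx 6 -> match: F0=1 F1=5 F2=6; commitIndex=5
Op 10: F0 acks idx 5 -> match: F0=5 F1=5 F2=6; commitIndex=5
Op 11: F2 acks idx 7 -> match: F0=5 F1=5 F2=7; commitIndex=5
Op 12: F1 acks idx 5 -> match: F0=5 F1=5 F2=7; commitIndex=5

Answer: 5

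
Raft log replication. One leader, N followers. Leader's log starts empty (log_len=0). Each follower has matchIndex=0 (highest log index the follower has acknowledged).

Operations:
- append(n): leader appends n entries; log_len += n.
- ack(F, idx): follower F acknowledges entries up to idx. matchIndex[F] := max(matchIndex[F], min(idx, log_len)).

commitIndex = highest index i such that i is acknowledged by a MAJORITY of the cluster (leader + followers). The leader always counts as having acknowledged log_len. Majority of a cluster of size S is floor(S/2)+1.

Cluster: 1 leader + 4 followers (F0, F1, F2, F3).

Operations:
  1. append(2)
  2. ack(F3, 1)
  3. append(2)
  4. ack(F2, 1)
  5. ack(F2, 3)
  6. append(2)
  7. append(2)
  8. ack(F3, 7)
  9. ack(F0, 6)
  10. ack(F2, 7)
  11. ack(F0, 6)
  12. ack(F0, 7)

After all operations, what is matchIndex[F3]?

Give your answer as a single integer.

Op 1: append 2 -> log_len=2
Op 2: F3 acks idx 1 -> match: F0=0 F1=0 F2=0 F3=1; commitIndex=0
Op 3: append 2 -> log_len=4
Op 4: F2 acks idx 1 -> match: F0=0 F1=0 F2=1 F3=1; commitIndex=1
Op 5: F2 acks idx 3 -> match: F0=0 F1=0 F2=3 F3=1; commitIndex=1
Op 6: append 2 -> log_len=6
Op 7: append 2 -> log_len=8
Op 8: F3 acks idx 7 -> match: F0=0 F1=0 F2=3 F3=7; commitIndex=3
Op 9: F0 acks idx 6 -> match: F0=6 F1=0 F2=3 F3=7; commitIndex=6
Op 10: F2 acks idx 7 -> match: F0=6 F1=0 F2=7 F3=7; commitIndex=7
Op 11: F0 acks idx 6 -> match: F0=6 F1=0 F2=7 F3=7; commitIndex=7
Op 12: F0 acks idx 7 -> match: F0=7 F1=0 F2=7 F3=7; commitIndex=7

Answer: 7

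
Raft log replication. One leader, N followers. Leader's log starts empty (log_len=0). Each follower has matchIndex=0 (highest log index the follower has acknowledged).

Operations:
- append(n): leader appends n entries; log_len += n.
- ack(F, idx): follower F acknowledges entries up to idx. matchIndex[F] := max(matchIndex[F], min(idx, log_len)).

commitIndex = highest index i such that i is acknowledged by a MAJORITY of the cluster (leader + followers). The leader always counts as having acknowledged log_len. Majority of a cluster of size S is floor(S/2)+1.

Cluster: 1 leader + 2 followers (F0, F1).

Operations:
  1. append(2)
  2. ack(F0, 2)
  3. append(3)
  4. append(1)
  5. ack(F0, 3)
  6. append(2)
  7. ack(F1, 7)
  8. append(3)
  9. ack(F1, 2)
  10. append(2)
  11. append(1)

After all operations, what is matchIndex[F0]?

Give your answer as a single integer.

Op 1: append 2 -> log_len=2
Op 2: F0 acks idx 2 -> match: F0=2 F1=0; commitIndex=2
Op 3: append 3 -> log_len=5
Op 4: append 1 -> log_len=6
Op 5: F0 acks idx 3 -> match: F0=3 F1=0; commitIndex=3
Op 6: append 2 -> log_len=8
Op 7: F1 acks idx 7 -> match: F0=3 F1=7; commitIndex=7
Op 8: append 3 -> log_len=11
Op 9: F1 acks idx 2 -> match: F0=3 F1=7; commitIndex=7
Op 10: append 2 -> log_len=13
Op 11: append 1 -> log_len=14

Answer: 3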